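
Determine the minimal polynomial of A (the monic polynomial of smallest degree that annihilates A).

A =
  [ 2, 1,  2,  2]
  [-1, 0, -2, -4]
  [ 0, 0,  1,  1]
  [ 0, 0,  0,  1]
x^2 - 2*x + 1

The characteristic polynomial is χ_A(x) = (x - 1)^4, so the eigenvalues are known. The minimal polynomial is
  m_A(x) = Π_λ (x − λ)^{k_λ}
where k_λ is the size of the *largest* Jordan block for λ (equivalently, the smallest k with (A − λI)^k v = 0 for every generalised eigenvector v of λ).

  λ = 1: largest Jordan block has size 2, contributing (x − 1)^2

So m_A(x) = (x - 1)^2 = x^2 - 2*x + 1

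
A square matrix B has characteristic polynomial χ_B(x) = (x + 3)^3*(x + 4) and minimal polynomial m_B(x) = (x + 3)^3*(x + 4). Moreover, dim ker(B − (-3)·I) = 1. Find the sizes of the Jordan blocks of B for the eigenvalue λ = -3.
Block sizes for λ = -3: [3]

Step 1 — from the characteristic polynomial, algebraic multiplicity of λ = -3 is 3. From dim ker(B − (-3)·I) = 1, there are exactly 1 Jordan blocks for λ = -3.
Step 2 — from the minimal polynomial, the factor (x + 3)^3 tells us the largest block for λ = -3 has size 3.
Step 3 — with total size 3, 1 blocks, and largest block 3, the block sizes (in nonincreasing order) are [3].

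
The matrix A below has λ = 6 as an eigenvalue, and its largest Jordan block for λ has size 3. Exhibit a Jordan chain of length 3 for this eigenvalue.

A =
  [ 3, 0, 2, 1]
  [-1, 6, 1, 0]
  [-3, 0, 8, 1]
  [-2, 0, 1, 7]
A Jordan chain for λ = 6 of length 3:
v_1 = (1, 0, 1, 1)ᵀ
v_2 = (-3, -1, -3, -2)ᵀ
v_3 = (1, 0, 0, 0)ᵀ

Let N = A − (6)·I. We want v_3 with N^3 v_3 = 0 but N^2 v_3 ≠ 0; then v_{j-1} := N · v_j for j = 3, …, 2.

Pick v_3 = (1, 0, 0, 0)ᵀ.
Then v_2 = N · v_3 = (-3, -1, -3, -2)ᵀ.
Then v_1 = N · v_2 = (1, 0, 1, 1)ᵀ.

Sanity check: (A − (6)·I) v_1 = (0, 0, 0, 0)ᵀ = 0. ✓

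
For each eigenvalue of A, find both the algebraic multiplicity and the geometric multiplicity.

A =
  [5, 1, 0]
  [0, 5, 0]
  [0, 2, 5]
λ = 5: alg = 3, geom = 2

Step 1 — factor the characteristic polynomial to read off the algebraic multiplicities:
  χ_A(x) = (x - 5)^3

Step 2 — compute geometric multiplicities via the rank-nullity identity g(λ) = n − rank(A − λI):
  rank(A − (5)·I) = 1, so dim ker(A − (5)·I) = n − 1 = 2

Summary:
  λ = 5: algebraic multiplicity = 3, geometric multiplicity = 2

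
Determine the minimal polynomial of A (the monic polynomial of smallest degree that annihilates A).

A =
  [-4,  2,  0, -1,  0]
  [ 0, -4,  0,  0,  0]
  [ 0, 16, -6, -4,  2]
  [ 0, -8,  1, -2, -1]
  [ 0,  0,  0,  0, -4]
x^3 + 12*x^2 + 48*x + 64

The characteristic polynomial is χ_A(x) = (x + 4)^5, so the eigenvalues are known. The minimal polynomial is
  m_A(x) = Π_λ (x − λ)^{k_λ}
where k_λ is the size of the *largest* Jordan block for λ (equivalently, the smallest k with (A − λI)^k v = 0 for every generalised eigenvector v of λ).

  λ = -4: largest Jordan block has size 3, contributing (x + 4)^3

So m_A(x) = (x + 4)^3 = x^3 + 12*x^2 + 48*x + 64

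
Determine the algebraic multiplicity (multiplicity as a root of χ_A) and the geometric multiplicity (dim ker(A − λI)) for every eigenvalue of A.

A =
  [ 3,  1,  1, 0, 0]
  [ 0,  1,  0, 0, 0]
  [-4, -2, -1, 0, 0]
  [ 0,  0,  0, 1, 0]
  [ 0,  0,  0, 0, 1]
λ = 1: alg = 5, geom = 4

Step 1 — factor the characteristic polynomial to read off the algebraic multiplicities:
  χ_A(x) = (x - 1)^5

Step 2 — compute geometric multiplicities via the rank-nullity identity g(λ) = n − rank(A − λI):
  rank(A − (1)·I) = 1, so dim ker(A − (1)·I) = n − 1 = 4

Summary:
  λ = 1: algebraic multiplicity = 5, geometric multiplicity = 4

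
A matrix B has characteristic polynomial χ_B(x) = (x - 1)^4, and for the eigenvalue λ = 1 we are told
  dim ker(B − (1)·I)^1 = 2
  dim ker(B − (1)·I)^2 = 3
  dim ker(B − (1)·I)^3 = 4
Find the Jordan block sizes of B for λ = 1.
Block sizes for λ = 1: [3, 1]

From the dimensions of kernels of powers, the number of Jordan blocks of size at least j is d_j − d_{j−1} where d_j = dim ker(N^j) (with d_0 = 0). Computing the differences gives [2, 1, 1].
The number of blocks of size exactly k is (#blocks of size ≥ k) − (#blocks of size ≥ k + 1), so the partition is: 1 block(s) of size 1, 1 block(s) of size 3.
In nonincreasing order the block sizes are [3, 1].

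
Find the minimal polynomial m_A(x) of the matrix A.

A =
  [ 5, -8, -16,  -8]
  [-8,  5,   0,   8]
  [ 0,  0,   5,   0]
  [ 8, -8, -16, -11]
x^2 - 2*x - 15

The characteristic polynomial is χ_A(x) = (x - 5)^2*(x + 3)^2, so the eigenvalues are known. The minimal polynomial is
  m_A(x) = Π_λ (x − λ)^{k_λ}
where k_λ is the size of the *largest* Jordan block for λ (equivalently, the smallest k with (A − λI)^k v = 0 for every generalised eigenvector v of λ).

  λ = -3: largest Jordan block has size 1, contributing (x + 3)
  λ = 5: largest Jordan block has size 1, contributing (x − 5)

So m_A(x) = (x - 5)*(x + 3) = x^2 - 2*x - 15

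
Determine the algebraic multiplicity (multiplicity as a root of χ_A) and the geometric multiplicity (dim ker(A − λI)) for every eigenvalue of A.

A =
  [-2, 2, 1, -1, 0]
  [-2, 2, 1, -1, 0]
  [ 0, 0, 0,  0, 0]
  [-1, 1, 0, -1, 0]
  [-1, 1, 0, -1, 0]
λ = -1: alg = 1, geom = 1; λ = 0: alg = 4, geom = 3

Step 1 — factor the characteristic polynomial to read off the algebraic multiplicities:
  χ_A(x) = x^4*(x + 1)

Step 2 — compute geometric multiplicities via the rank-nullity identity g(λ) = n − rank(A − λI):
  rank(A − (-1)·I) = 4, so dim ker(A − (-1)·I) = n − 4 = 1
  rank(A − (0)·I) = 2, so dim ker(A − (0)·I) = n − 2 = 3

Summary:
  λ = -1: algebraic multiplicity = 1, geometric multiplicity = 1
  λ = 0: algebraic multiplicity = 4, geometric multiplicity = 3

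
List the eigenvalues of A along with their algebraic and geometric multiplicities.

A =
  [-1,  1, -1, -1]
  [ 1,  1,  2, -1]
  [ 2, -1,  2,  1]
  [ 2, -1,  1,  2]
λ = 1: alg = 4, geom = 2

Step 1 — factor the characteristic polynomial to read off the algebraic multiplicities:
  χ_A(x) = (x - 1)^4

Step 2 — compute geometric multiplicities via the rank-nullity identity g(λ) = n − rank(A − λI):
  rank(A − (1)·I) = 2, so dim ker(A − (1)·I) = n − 2 = 2

Summary:
  λ = 1: algebraic multiplicity = 4, geometric multiplicity = 2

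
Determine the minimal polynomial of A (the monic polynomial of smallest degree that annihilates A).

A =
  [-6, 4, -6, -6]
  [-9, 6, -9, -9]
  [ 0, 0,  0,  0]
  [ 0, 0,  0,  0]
x^2

The characteristic polynomial is χ_A(x) = x^4, so the eigenvalues are known. The minimal polynomial is
  m_A(x) = Π_λ (x − λ)^{k_λ}
where k_λ is the size of the *largest* Jordan block for λ (equivalently, the smallest k with (A − λI)^k v = 0 for every generalised eigenvector v of λ).

  λ = 0: largest Jordan block has size 2, contributing (x − 0)^2

So m_A(x) = x^2 = x^2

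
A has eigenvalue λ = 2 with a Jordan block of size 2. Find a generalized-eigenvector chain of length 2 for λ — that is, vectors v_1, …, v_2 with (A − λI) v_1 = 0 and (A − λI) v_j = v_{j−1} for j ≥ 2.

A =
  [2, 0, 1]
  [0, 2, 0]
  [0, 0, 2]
A Jordan chain for λ = 2 of length 2:
v_1 = (1, 0, 0)ᵀ
v_2 = (0, 0, 1)ᵀ

Let N = A − (2)·I. We want v_2 with N^2 v_2 = 0 but N^1 v_2 ≠ 0; then v_{j-1} := N · v_j for j = 2, …, 2.

Pick v_2 = (0, 0, 1)ᵀ.
Then v_1 = N · v_2 = (1, 0, 0)ᵀ.

Sanity check: (A − (2)·I) v_1 = (0, 0, 0)ᵀ = 0. ✓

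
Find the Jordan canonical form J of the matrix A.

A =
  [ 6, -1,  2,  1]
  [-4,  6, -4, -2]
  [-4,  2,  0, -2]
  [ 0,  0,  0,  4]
J_2(4) ⊕ J_1(4) ⊕ J_1(4)

The characteristic polynomial is
  det(x·I − A) = x^4 - 16*x^3 + 96*x^2 - 256*x + 256 = (x - 4)^4

Eigenvalues and multiplicities (the geometric multiplicity of λ is n − rank(A − λI), which equals the number of Jordan blocks for λ):
  λ = 4: algebraic multiplicity = 4, geometric multiplicity = 3

Determining the block sizes for each eigenvalue:
  λ = 4: 3 blocks summing to 4 forces exactly one block of size 2 and the rest size 1 → block sizes [2, 1, 1]

Assembling the blocks gives a Jordan form
J =
  [4, 1, 0, 0]
  [0, 4, 0, 0]
  [0, 0, 4, 0]
  [0, 0, 0, 4]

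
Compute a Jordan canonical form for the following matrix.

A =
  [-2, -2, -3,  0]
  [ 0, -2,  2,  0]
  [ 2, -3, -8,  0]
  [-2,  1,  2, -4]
J_3(-4) ⊕ J_1(-4)

The characteristic polynomial is
  det(x·I − A) = x^4 + 16*x^3 + 96*x^2 + 256*x + 256 = (x + 4)^4

Eigenvalues and multiplicities (the geometric multiplicity of λ is n − rank(A − λI), which equals the number of Jordan blocks for λ):
  λ = -4: algebraic multiplicity = 4, geometric multiplicity = 2

Determining the block sizes for each eigenvalue:
  λ = -4: with am = 4 and gm = 2, the partition is not yet determined (e.g. several partitions of 4 into 2 parts exist). Let N = A − (-4)·I. Computing rank(N^1) = 2, rank(N^2) = 1, rank(N^3) = 0; the number of blocks of size ≥ j is rank(N^{j−1}) − rank(N^j), giving [2, 1, 1]. So we have 1 block(s) of size 3, 1 block(s) of size 1 → block sizes [3, 1]

Assembling the blocks gives a Jordan form
J =
  [-4,  1,  0,  0]
  [ 0, -4,  1,  0]
  [ 0,  0, -4,  0]
  [ 0,  0,  0, -4]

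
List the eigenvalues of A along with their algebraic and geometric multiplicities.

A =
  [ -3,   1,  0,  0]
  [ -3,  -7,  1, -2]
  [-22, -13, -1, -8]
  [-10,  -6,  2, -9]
λ = -5: alg = 4, geom = 2

Step 1 — factor the characteristic polynomial to read off the algebraic multiplicities:
  χ_A(x) = (x + 5)^4

Step 2 — compute geometric multiplicities via the rank-nullity identity g(λ) = n − rank(A − λI):
  rank(A − (-5)·I) = 2, so dim ker(A − (-5)·I) = n − 2 = 2

Summary:
  λ = -5: algebraic multiplicity = 4, geometric multiplicity = 2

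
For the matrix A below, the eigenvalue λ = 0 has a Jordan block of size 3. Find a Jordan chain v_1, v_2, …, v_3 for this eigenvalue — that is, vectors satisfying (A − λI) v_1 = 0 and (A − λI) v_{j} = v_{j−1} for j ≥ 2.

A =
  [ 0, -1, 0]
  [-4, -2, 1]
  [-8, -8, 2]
A Jordan chain for λ = 0 of length 3:
v_1 = (4, 0, 16)ᵀ
v_2 = (0, -4, -8)ᵀ
v_3 = (1, 0, 0)ᵀ

Let N = A − (0)·I. We want v_3 with N^3 v_3 = 0 but N^2 v_3 ≠ 0; then v_{j-1} := N · v_j for j = 3, …, 2.

Pick v_3 = (1, 0, 0)ᵀ.
Then v_2 = N · v_3 = (0, -4, -8)ᵀ.
Then v_1 = N · v_2 = (4, 0, 16)ᵀ.

Sanity check: (A − (0)·I) v_1 = (0, 0, 0)ᵀ = 0. ✓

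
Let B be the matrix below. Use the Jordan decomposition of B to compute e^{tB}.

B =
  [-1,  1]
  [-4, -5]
e^{tB} =
  [2*t*exp(-3*t) + exp(-3*t), t*exp(-3*t)]
  [-4*t*exp(-3*t), -2*t*exp(-3*t) + exp(-3*t)]

Strategy: write B = P · J · P⁻¹ where J is a Jordan canonical form, so e^{tB} = P · e^{tJ} · P⁻¹, and e^{tJ} can be computed block-by-block.

B has Jordan form
J =
  [-3,  1]
  [ 0, -3]
(up to reordering of blocks).

Per-block formulas:
  For a 2×2 Jordan block J_2(-3): exp(t · J_2(-3)) = e^(-3t)·(I + t·N), where N is the 2×2 nilpotent shift.

After assembling e^{tJ} and conjugating by P, we get:

e^{tB} =
  [2*t*exp(-3*t) + exp(-3*t), t*exp(-3*t)]
  [-4*t*exp(-3*t), -2*t*exp(-3*t) + exp(-3*t)]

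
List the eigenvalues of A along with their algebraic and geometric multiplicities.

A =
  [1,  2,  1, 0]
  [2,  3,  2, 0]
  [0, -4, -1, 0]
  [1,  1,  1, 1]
λ = 1: alg = 4, geom = 2

Step 1 — factor the characteristic polynomial to read off the algebraic multiplicities:
  χ_A(x) = (x - 1)^4

Step 2 — compute geometric multiplicities via the rank-nullity identity g(λ) = n − rank(A − λI):
  rank(A − (1)·I) = 2, so dim ker(A − (1)·I) = n − 2 = 2

Summary:
  λ = 1: algebraic multiplicity = 4, geometric multiplicity = 2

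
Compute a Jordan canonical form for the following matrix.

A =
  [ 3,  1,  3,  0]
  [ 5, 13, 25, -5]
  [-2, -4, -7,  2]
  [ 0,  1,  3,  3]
J_3(3) ⊕ J_1(3)

The characteristic polynomial is
  det(x·I − A) = x^4 - 12*x^3 + 54*x^2 - 108*x + 81 = (x - 3)^4

Eigenvalues and multiplicities (the geometric multiplicity of λ is n − rank(A − λI), which equals the number of Jordan blocks for λ):
  λ = 3: algebraic multiplicity = 4, geometric multiplicity = 2

Determining the block sizes for each eigenvalue:
  λ = 3: with am = 4 and gm = 2, the partition is not yet determined (e.g. several partitions of 4 into 2 parts exist). Let N = A − (3)·I. Computing rank(N^1) = 2, rank(N^2) = 1, rank(N^3) = 0; the number of blocks of size ≥ j is rank(N^{j−1}) − rank(N^j), giving [2, 1, 1]. So we have 1 block(s) of size 3, 1 block(s) of size 1 → block sizes [3, 1]

Assembling the blocks gives a Jordan form
J =
  [3, 1, 0, 0]
  [0, 3, 1, 0]
  [0, 0, 3, 0]
  [0, 0, 0, 3]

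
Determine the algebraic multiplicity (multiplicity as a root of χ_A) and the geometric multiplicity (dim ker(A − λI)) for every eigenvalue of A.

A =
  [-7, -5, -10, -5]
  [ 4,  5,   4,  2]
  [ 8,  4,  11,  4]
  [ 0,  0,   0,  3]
λ = 3: alg = 4, geom = 3

Step 1 — factor the characteristic polynomial to read off the algebraic multiplicities:
  χ_A(x) = (x - 3)^4

Step 2 — compute geometric multiplicities via the rank-nullity identity g(λ) = n − rank(A − λI):
  rank(A − (3)·I) = 1, so dim ker(A − (3)·I) = n − 1 = 3

Summary:
  λ = 3: algebraic multiplicity = 4, geometric multiplicity = 3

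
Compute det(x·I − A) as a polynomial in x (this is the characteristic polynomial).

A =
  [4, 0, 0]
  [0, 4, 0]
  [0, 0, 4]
x^3 - 12*x^2 + 48*x - 64

Expanding det(x·I − A) (e.g. by cofactor expansion or by noting that A is similar to its Jordan form J, which has the same characteristic polynomial as A) gives
  χ_A(x) = x^3 - 12*x^2 + 48*x - 64
which factors as (x - 4)^3. The eigenvalues (with algebraic multiplicities) are λ = 4 with multiplicity 3.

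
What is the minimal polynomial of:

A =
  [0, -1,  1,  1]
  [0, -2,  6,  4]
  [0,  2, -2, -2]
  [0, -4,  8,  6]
x^3 - 2*x^2

The characteristic polynomial is χ_A(x) = x^3*(x - 2), so the eigenvalues are known. The minimal polynomial is
  m_A(x) = Π_λ (x − λ)^{k_λ}
where k_λ is the size of the *largest* Jordan block for λ (equivalently, the smallest k with (A − λI)^k v = 0 for every generalised eigenvector v of λ).

  λ = 0: largest Jordan block has size 2, contributing (x − 0)^2
  λ = 2: largest Jordan block has size 1, contributing (x − 2)

So m_A(x) = x^2*(x - 2) = x^3 - 2*x^2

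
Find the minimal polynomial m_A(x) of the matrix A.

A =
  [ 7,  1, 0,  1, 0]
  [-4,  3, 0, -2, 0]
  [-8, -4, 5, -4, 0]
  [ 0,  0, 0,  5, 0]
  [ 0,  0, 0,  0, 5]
x^2 - 10*x + 25

The characteristic polynomial is χ_A(x) = (x - 5)^5, so the eigenvalues are known. The minimal polynomial is
  m_A(x) = Π_λ (x − λ)^{k_λ}
where k_λ is the size of the *largest* Jordan block for λ (equivalently, the smallest k with (A − λI)^k v = 0 for every generalised eigenvector v of λ).

  λ = 5: largest Jordan block has size 2, contributing (x − 5)^2

So m_A(x) = (x - 5)^2 = x^2 - 10*x + 25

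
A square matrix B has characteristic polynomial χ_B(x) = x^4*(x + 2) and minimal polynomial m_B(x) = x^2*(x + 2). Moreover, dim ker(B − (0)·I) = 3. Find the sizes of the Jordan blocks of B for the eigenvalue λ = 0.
Block sizes for λ = 0: [2, 1, 1]

Step 1 — from the characteristic polynomial, algebraic multiplicity of λ = 0 is 4. From dim ker(B − (0)·I) = 3, there are exactly 3 Jordan blocks for λ = 0.
Step 2 — from the minimal polynomial, the factor (x − 0)^2 tells us the largest block for λ = 0 has size 2.
Step 3 — with total size 4, 3 blocks, and largest block 2, the block sizes (in nonincreasing order) are [2, 1, 1].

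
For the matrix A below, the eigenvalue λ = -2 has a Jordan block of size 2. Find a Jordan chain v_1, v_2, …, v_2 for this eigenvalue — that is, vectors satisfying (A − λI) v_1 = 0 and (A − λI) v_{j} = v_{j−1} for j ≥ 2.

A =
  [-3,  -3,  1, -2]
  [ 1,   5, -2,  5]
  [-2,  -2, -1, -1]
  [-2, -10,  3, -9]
A Jordan chain for λ = -2 of length 2:
v_1 = (-1, 1, -2, -2)ᵀ
v_2 = (1, 0, 0, 0)ᵀ

Let N = A − (-2)·I. We want v_2 with N^2 v_2 = 0 but N^1 v_2 ≠ 0; then v_{j-1} := N · v_j for j = 2, …, 2.

Pick v_2 = (1, 0, 0, 0)ᵀ.
Then v_1 = N · v_2 = (-1, 1, -2, -2)ᵀ.

Sanity check: (A − (-2)·I) v_1 = (0, 0, 0, 0)ᵀ = 0. ✓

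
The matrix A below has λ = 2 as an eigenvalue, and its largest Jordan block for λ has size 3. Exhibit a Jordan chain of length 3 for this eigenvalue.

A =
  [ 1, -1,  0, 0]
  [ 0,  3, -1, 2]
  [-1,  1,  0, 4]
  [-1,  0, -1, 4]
A Jordan chain for λ = 2 of length 3:
v_1 = (1, -1, -1, 0)ᵀ
v_2 = (-1, 0, -1, -1)ᵀ
v_3 = (1, 0, 0, 0)ᵀ

Let N = A − (2)·I. We want v_3 with N^3 v_3 = 0 but N^2 v_3 ≠ 0; then v_{j-1} := N · v_j for j = 3, …, 2.

Pick v_3 = (1, 0, 0, 0)ᵀ.
Then v_2 = N · v_3 = (-1, 0, -1, -1)ᵀ.
Then v_1 = N · v_2 = (1, -1, -1, 0)ᵀ.

Sanity check: (A − (2)·I) v_1 = (0, 0, 0, 0)ᵀ = 0. ✓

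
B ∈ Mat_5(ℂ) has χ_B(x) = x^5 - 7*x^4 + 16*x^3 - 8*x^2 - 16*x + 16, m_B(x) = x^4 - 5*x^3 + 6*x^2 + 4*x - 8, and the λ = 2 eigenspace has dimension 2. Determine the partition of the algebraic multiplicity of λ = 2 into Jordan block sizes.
Block sizes for λ = 2: [3, 1]

Step 1 — from the characteristic polynomial, algebraic multiplicity of λ = 2 is 4. From dim ker(B − (2)·I) = 2, there are exactly 2 Jordan blocks for λ = 2.
Step 2 — from the minimal polynomial, the factor (x − 2)^3 tells us the largest block for λ = 2 has size 3.
Step 3 — with total size 4, 2 blocks, and largest block 3, the block sizes (in nonincreasing order) are [3, 1].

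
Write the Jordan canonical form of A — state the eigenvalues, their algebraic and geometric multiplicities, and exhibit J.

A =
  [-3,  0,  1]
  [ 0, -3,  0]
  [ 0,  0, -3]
J_2(-3) ⊕ J_1(-3)

The characteristic polynomial is
  det(x·I − A) = x^3 + 9*x^2 + 27*x + 27 = (x + 3)^3

Eigenvalues and multiplicities (the geometric multiplicity of λ is n − rank(A − λI), which equals the number of Jordan blocks for λ):
  λ = -3: algebraic multiplicity = 3, geometric multiplicity = 2

Determining the block sizes for each eigenvalue:
  λ = -3: 2 blocks summing to 3 forces exactly one block of size 2 and the rest size 1 → block sizes [2, 1]

Assembling the blocks gives a Jordan form
J =
  [-3,  1,  0]
  [ 0, -3,  0]
  [ 0,  0, -3]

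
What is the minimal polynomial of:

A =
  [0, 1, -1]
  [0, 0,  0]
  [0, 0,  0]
x^2

The characteristic polynomial is χ_A(x) = x^3, so the eigenvalues are known. The minimal polynomial is
  m_A(x) = Π_λ (x − λ)^{k_λ}
where k_λ is the size of the *largest* Jordan block for λ (equivalently, the smallest k with (A − λI)^k v = 0 for every generalised eigenvector v of λ).

  λ = 0: largest Jordan block has size 2, contributing (x − 0)^2

So m_A(x) = x^2 = x^2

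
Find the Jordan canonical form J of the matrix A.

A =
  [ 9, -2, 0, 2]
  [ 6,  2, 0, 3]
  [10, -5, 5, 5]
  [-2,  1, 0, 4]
J_2(5) ⊕ J_1(5) ⊕ J_1(5)

The characteristic polynomial is
  det(x·I − A) = x^4 - 20*x^3 + 150*x^2 - 500*x + 625 = (x - 5)^4

Eigenvalues and multiplicities (the geometric multiplicity of λ is n − rank(A − λI), which equals the number of Jordan blocks for λ):
  λ = 5: algebraic multiplicity = 4, geometric multiplicity = 3

Determining the block sizes for each eigenvalue:
  λ = 5: 3 blocks summing to 4 forces exactly one block of size 2 and the rest size 1 → block sizes [2, 1, 1]

Assembling the blocks gives a Jordan form
J =
  [5, 1, 0, 0]
  [0, 5, 0, 0]
  [0, 0, 5, 0]
  [0, 0, 0, 5]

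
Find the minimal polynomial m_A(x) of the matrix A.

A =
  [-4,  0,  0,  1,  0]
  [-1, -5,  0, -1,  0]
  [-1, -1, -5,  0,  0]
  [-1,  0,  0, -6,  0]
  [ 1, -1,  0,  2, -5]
x^2 + 10*x + 25

The characteristic polynomial is χ_A(x) = (x + 5)^5, so the eigenvalues are known. The minimal polynomial is
  m_A(x) = Π_λ (x − λ)^{k_λ}
where k_λ is the size of the *largest* Jordan block for λ (equivalently, the smallest k with (A − λI)^k v = 0 for every generalised eigenvector v of λ).

  λ = -5: largest Jordan block has size 2, contributing (x + 5)^2

So m_A(x) = (x + 5)^2 = x^2 + 10*x + 25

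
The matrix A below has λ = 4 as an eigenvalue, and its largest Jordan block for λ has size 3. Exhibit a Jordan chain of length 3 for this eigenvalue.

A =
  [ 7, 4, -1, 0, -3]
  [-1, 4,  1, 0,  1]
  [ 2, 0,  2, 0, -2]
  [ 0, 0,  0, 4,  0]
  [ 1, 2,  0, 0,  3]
A Jordan chain for λ = 4 of length 3:
v_1 = (6, -2, 4, 0, 2)ᵀ
v_2 = (4, 0, 0, 0, 2)ᵀ
v_3 = (0, 1, 0, 0, 0)ᵀ

Let N = A − (4)·I. We want v_3 with N^3 v_3 = 0 but N^2 v_3 ≠ 0; then v_{j-1} := N · v_j for j = 3, …, 2.

Pick v_3 = (0, 1, 0, 0, 0)ᵀ.
Then v_2 = N · v_3 = (4, 0, 0, 0, 2)ᵀ.
Then v_1 = N · v_2 = (6, -2, 4, 0, 2)ᵀ.

Sanity check: (A − (4)·I) v_1 = (0, 0, 0, 0, 0)ᵀ = 0. ✓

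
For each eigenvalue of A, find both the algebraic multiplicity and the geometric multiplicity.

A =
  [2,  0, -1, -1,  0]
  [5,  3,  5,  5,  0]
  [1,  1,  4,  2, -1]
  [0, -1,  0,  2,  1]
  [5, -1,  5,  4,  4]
λ = 3: alg = 5, geom = 3

Step 1 — factor the characteristic polynomial to read off the algebraic multiplicities:
  χ_A(x) = (x - 3)^5

Step 2 — compute geometric multiplicities via the rank-nullity identity g(λ) = n − rank(A − λI):
  rank(A − (3)·I) = 2, so dim ker(A − (3)·I) = n − 2 = 3

Summary:
  λ = 3: algebraic multiplicity = 5, geometric multiplicity = 3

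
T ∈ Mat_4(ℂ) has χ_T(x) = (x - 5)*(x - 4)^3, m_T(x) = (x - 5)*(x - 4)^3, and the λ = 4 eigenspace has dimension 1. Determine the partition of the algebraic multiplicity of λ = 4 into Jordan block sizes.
Block sizes for λ = 4: [3]

Step 1 — from the characteristic polynomial, algebraic multiplicity of λ = 4 is 3. From dim ker(T − (4)·I) = 1, there are exactly 1 Jordan blocks for λ = 4.
Step 2 — from the minimal polynomial, the factor (x − 4)^3 tells us the largest block for λ = 4 has size 3.
Step 3 — with total size 3, 1 blocks, and largest block 3, the block sizes (in nonincreasing order) are [3].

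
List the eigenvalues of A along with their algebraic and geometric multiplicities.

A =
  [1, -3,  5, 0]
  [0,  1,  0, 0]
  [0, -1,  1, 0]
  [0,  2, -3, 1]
λ = 1: alg = 4, geom = 2

Step 1 — factor the characteristic polynomial to read off the algebraic multiplicities:
  χ_A(x) = (x - 1)^4

Step 2 — compute geometric multiplicities via the rank-nullity identity g(λ) = n − rank(A − λI):
  rank(A − (1)·I) = 2, so dim ker(A − (1)·I) = n − 2 = 2

Summary:
  λ = 1: algebraic multiplicity = 4, geometric multiplicity = 2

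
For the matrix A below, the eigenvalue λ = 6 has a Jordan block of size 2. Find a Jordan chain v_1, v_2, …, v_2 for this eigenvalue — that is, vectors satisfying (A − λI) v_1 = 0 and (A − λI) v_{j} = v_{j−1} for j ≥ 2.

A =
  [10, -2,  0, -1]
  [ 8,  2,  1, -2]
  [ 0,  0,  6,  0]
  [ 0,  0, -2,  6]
A Jordan chain for λ = 6 of length 2:
v_1 = (4, 8, 0, 0)ᵀ
v_2 = (1, 0, 0, 0)ᵀ

Let N = A − (6)·I. We want v_2 with N^2 v_2 = 0 but N^1 v_2 ≠ 0; then v_{j-1} := N · v_j for j = 2, …, 2.

Pick v_2 = (1, 0, 0, 0)ᵀ.
Then v_1 = N · v_2 = (4, 8, 0, 0)ᵀ.

Sanity check: (A − (6)·I) v_1 = (0, 0, 0, 0)ᵀ = 0. ✓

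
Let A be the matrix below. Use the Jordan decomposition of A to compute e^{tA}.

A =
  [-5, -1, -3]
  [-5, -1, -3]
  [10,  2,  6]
e^{tA} =
  [1 - 5*t, -t, -3*t]
  [-5*t, 1 - t, -3*t]
  [10*t, 2*t, 6*t + 1]

Strategy: write A = P · J · P⁻¹ where J is a Jordan canonical form, so e^{tA} = P · e^{tJ} · P⁻¹, and e^{tJ} can be computed block-by-block.

A has Jordan form
J =
  [0, 1, 0]
  [0, 0, 0]
  [0, 0, 0]
(up to reordering of blocks).

Per-block formulas:
  For a 2×2 Jordan block J_2(0): exp(t · J_2(0)) = e^(0t)·(I + t·N), where N is the 2×2 nilpotent shift.
  For a 1×1 block at λ = 0: exp(t · [0]) = [e^(0t)].

After assembling e^{tJ} and conjugating by P, we get:

e^{tA} =
  [1 - 5*t, -t, -3*t]
  [-5*t, 1 - t, -3*t]
  [10*t, 2*t, 6*t + 1]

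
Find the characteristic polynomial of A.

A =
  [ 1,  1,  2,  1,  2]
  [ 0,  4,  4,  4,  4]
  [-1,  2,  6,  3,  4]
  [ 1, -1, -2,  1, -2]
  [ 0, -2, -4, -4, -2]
x^5 - 10*x^4 + 40*x^3 - 80*x^2 + 80*x - 32

Expanding det(x·I − A) (e.g. by cofactor expansion or by noting that A is similar to its Jordan form J, which has the same characteristic polynomial as A) gives
  χ_A(x) = x^5 - 10*x^4 + 40*x^3 - 80*x^2 + 80*x - 32
which factors as (x - 2)^5. The eigenvalues (with algebraic multiplicities) are λ = 2 with multiplicity 5.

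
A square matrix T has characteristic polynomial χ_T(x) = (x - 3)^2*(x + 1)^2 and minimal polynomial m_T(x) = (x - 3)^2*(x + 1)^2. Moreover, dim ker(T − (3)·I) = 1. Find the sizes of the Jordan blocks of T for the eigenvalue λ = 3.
Block sizes for λ = 3: [2]

Step 1 — from the characteristic polynomial, algebraic multiplicity of λ = 3 is 2. From dim ker(T − (3)·I) = 1, there are exactly 1 Jordan blocks for λ = 3.
Step 2 — from the minimal polynomial, the factor (x − 3)^2 tells us the largest block for λ = 3 has size 2.
Step 3 — with total size 2, 1 blocks, and largest block 2, the block sizes (in nonincreasing order) are [2].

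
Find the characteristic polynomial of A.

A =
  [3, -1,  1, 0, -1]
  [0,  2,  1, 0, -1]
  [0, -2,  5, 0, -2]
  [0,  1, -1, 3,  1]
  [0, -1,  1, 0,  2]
x^5 - 15*x^4 + 90*x^3 - 270*x^2 + 405*x - 243

Expanding det(x·I − A) (e.g. by cofactor expansion or by noting that A is similar to its Jordan form J, which has the same characteristic polynomial as A) gives
  χ_A(x) = x^5 - 15*x^4 + 90*x^3 - 270*x^2 + 405*x - 243
which factors as (x - 3)^5. The eigenvalues (with algebraic multiplicities) are λ = 3 with multiplicity 5.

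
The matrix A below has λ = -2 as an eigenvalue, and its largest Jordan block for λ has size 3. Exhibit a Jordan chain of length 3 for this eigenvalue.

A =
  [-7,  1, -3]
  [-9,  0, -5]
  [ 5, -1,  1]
A Jordan chain for λ = -2 of length 3:
v_1 = (1, 2, -1)ᵀ
v_2 = (-5, -9, 5)ᵀ
v_3 = (1, 0, 0)ᵀ

Let N = A − (-2)·I. We want v_3 with N^3 v_3 = 0 but N^2 v_3 ≠ 0; then v_{j-1} := N · v_j for j = 3, …, 2.

Pick v_3 = (1, 0, 0)ᵀ.
Then v_2 = N · v_3 = (-5, -9, 5)ᵀ.
Then v_1 = N · v_2 = (1, 2, -1)ᵀ.

Sanity check: (A − (-2)·I) v_1 = (0, 0, 0)ᵀ = 0. ✓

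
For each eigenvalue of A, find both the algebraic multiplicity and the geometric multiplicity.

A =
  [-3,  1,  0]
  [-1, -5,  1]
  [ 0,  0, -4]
λ = -4: alg = 3, geom = 1

Step 1 — factor the characteristic polynomial to read off the algebraic multiplicities:
  χ_A(x) = (x + 4)^3

Step 2 — compute geometric multiplicities via the rank-nullity identity g(λ) = n − rank(A − λI):
  rank(A − (-4)·I) = 2, so dim ker(A − (-4)·I) = n − 2 = 1

Summary:
  λ = -4: algebraic multiplicity = 3, geometric multiplicity = 1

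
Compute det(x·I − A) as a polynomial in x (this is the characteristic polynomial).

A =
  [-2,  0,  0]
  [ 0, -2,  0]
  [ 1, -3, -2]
x^3 + 6*x^2 + 12*x + 8

Expanding det(x·I − A) (e.g. by cofactor expansion or by noting that A is similar to its Jordan form J, which has the same characteristic polynomial as A) gives
  χ_A(x) = x^3 + 6*x^2 + 12*x + 8
which factors as (x + 2)^3. The eigenvalues (with algebraic multiplicities) are λ = -2 with multiplicity 3.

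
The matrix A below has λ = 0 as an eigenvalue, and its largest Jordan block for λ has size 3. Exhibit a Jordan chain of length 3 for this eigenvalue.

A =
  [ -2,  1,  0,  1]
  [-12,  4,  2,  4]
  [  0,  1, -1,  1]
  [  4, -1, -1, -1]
A Jordan chain for λ = 0 of length 3:
v_1 = (-4, -8, -8, 0)ᵀ
v_2 = (-2, -12, 0, 4)ᵀ
v_3 = (1, 0, 0, 0)ᵀ

Let N = A − (0)·I. We want v_3 with N^3 v_3 = 0 but N^2 v_3 ≠ 0; then v_{j-1} := N · v_j for j = 3, …, 2.

Pick v_3 = (1, 0, 0, 0)ᵀ.
Then v_2 = N · v_3 = (-2, -12, 0, 4)ᵀ.
Then v_1 = N · v_2 = (-4, -8, -8, 0)ᵀ.

Sanity check: (A − (0)·I) v_1 = (0, 0, 0, 0)ᵀ = 0. ✓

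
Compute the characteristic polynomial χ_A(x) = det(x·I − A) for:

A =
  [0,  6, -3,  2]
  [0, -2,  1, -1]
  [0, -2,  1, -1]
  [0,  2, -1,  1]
x^4

Expanding det(x·I − A) (e.g. by cofactor expansion or by noting that A is similar to its Jordan form J, which has the same characteristic polynomial as A) gives
  χ_A(x) = x^4
which factors as x^4. The eigenvalues (with algebraic multiplicities) are λ = 0 with multiplicity 4.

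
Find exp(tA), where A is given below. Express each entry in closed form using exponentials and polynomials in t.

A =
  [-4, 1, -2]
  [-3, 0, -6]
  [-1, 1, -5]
e^{tA} =
  [-t*exp(-3*t) + exp(-3*t), t*exp(-3*t), -2*t*exp(-3*t)]
  [-3*t*exp(-3*t), 3*t*exp(-3*t) + exp(-3*t), -6*t*exp(-3*t)]
  [-t*exp(-3*t), t*exp(-3*t), -2*t*exp(-3*t) + exp(-3*t)]

Strategy: write A = P · J · P⁻¹ where J is a Jordan canonical form, so e^{tA} = P · e^{tJ} · P⁻¹, and e^{tJ} can be computed block-by-block.

A has Jordan form
J =
  [-3,  1,  0]
  [ 0, -3,  0]
  [ 0,  0, -3]
(up to reordering of blocks).

Per-block formulas:
  For a 1×1 block at λ = -3: exp(t · [-3]) = [e^(-3t)].
  For a 2×2 Jordan block J_2(-3): exp(t · J_2(-3)) = e^(-3t)·(I + t·N), where N is the 2×2 nilpotent shift.

After assembling e^{tJ} and conjugating by P, we get:

e^{tA} =
  [-t*exp(-3*t) + exp(-3*t), t*exp(-3*t), -2*t*exp(-3*t)]
  [-3*t*exp(-3*t), 3*t*exp(-3*t) + exp(-3*t), -6*t*exp(-3*t)]
  [-t*exp(-3*t), t*exp(-3*t), -2*t*exp(-3*t) + exp(-3*t)]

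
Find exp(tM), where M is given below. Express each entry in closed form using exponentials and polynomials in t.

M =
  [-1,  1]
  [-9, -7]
e^{tM} =
  [3*t*exp(-4*t) + exp(-4*t), t*exp(-4*t)]
  [-9*t*exp(-4*t), -3*t*exp(-4*t) + exp(-4*t)]

Strategy: write M = P · J · P⁻¹ where J is a Jordan canonical form, so e^{tM} = P · e^{tJ} · P⁻¹, and e^{tJ} can be computed block-by-block.

M has Jordan form
J =
  [-4,  1]
  [ 0, -4]
(up to reordering of blocks).

Per-block formulas:
  For a 2×2 Jordan block J_2(-4): exp(t · J_2(-4)) = e^(-4t)·(I + t·N), where N is the 2×2 nilpotent shift.

After assembling e^{tJ} and conjugating by P, we get:

e^{tM} =
  [3*t*exp(-4*t) + exp(-4*t), t*exp(-4*t)]
  [-9*t*exp(-4*t), -3*t*exp(-4*t) + exp(-4*t)]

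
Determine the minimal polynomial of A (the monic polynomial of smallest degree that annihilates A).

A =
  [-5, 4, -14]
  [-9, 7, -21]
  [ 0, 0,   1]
x^2 - 2*x + 1

The characteristic polynomial is χ_A(x) = (x - 1)^3, so the eigenvalues are known. The minimal polynomial is
  m_A(x) = Π_λ (x − λ)^{k_λ}
where k_λ is the size of the *largest* Jordan block for λ (equivalently, the smallest k with (A − λI)^k v = 0 for every generalised eigenvector v of λ).

  λ = 1: largest Jordan block has size 2, contributing (x − 1)^2

So m_A(x) = (x - 1)^2 = x^2 - 2*x + 1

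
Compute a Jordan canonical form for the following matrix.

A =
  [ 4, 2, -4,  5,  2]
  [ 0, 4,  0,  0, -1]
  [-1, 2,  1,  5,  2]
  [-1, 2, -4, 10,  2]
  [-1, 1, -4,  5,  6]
J_3(5) ⊕ J_1(5) ⊕ J_1(5)

The characteristic polynomial is
  det(x·I − A) = x^5 - 25*x^4 + 250*x^3 - 1250*x^2 + 3125*x - 3125 = (x - 5)^5

Eigenvalues and multiplicities (the geometric multiplicity of λ is n − rank(A − λI), which equals the number of Jordan blocks for λ):
  λ = 5: algebraic multiplicity = 5, geometric multiplicity = 3

Determining the block sizes for each eigenvalue:
  λ = 5: with am = 5 and gm = 3, the partition is not yet determined (e.g. several partitions of 5 into 3 parts exist). Let N = A − (5)·I. Computing rank(N^1) = 2, rank(N^2) = 1, rank(N^3) = 0; the number of blocks of size ≥ j is rank(N^{j−1}) − rank(N^j), giving [3, 1, 1]. So we have 1 block(s) of size 3, 2 block(s) of size 1 → block sizes [3, 1, 1]

Assembling the blocks gives a Jordan form
J =
  [5, 1, 0, 0, 0]
  [0, 5, 1, 0, 0]
  [0, 0, 5, 0, 0]
  [0, 0, 0, 5, 0]
  [0, 0, 0, 0, 5]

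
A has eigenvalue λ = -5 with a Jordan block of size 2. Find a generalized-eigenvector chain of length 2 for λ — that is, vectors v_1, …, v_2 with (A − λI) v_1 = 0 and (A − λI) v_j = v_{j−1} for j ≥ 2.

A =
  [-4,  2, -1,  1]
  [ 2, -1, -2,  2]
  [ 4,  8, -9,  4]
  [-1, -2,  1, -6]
A Jordan chain for λ = -5 of length 2:
v_1 = (1, 2, 4, -1)ᵀ
v_2 = (1, 0, 0, 0)ᵀ

Let N = A − (-5)·I. We want v_2 with N^2 v_2 = 0 but N^1 v_2 ≠ 0; then v_{j-1} := N · v_j for j = 2, …, 2.

Pick v_2 = (1, 0, 0, 0)ᵀ.
Then v_1 = N · v_2 = (1, 2, 4, -1)ᵀ.

Sanity check: (A − (-5)·I) v_1 = (0, 0, 0, 0)ᵀ = 0. ✓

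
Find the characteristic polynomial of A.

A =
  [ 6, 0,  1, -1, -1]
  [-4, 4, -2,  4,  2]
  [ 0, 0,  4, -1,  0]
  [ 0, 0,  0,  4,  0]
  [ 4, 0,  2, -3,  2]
x^5 - 20*x^4 + 160*x^3 - 640*x^2 + 1280*x - 1024

Expanding det(x·I − A) (e.g. by cofactor expansion or by noting that A is similar to its Jordan form J, which has the same characteristic polynomial as A) gives
  χ_A(x) = x^5 - 20*x^4 + 160*x^3 - 640*x^2 + 1280*x - 1024
which factors as (x - 4)^5. The eigenvalues (with algebraic multiplicities) are λ = 4 with multiplicity 5.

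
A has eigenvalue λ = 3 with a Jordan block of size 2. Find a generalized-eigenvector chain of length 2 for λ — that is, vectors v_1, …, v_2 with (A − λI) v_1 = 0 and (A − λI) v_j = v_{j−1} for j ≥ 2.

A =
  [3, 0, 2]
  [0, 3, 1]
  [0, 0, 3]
A Jordan chain for λ = 3 of length 2:
v_1 = (2, 1, 0)ᵀ
v_2 = (0, 0, 1)ᵀ

Let N = A − (3)·I. We want v_2 with N^2 v_2 = 0 but N^1 v_2 ≠ 0; then v_{j-1} := N · v_j for j = 2, …, 2.

Pick v_2 = (0, 0, 1)ᵀ.
Then v_1 = N · v_2 = (2, 1, 0)ᵀ.

Sanity check: (A − (3)·I) v_1 = (0, 0, 0)ᵀ = 0. ✓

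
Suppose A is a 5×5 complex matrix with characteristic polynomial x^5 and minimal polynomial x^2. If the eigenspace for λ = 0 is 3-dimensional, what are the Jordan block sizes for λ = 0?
Block sizes for λ = 0: [2, 2, 1]

Step 1 — from the characteristic polynomial, algebraic multiplicity of λ = 0 is 5. From dim ker(A − (0)·I) = 3, there are exactly 3 Jordan blocks for λ = 0.
Step 2 — from the minimal polynomial, the factor (x − 0)^2 tells us the largest block for λ = 0 has size 2.
Step 3 — with total size 5, 3 blocks, and largest block 2, the block sizes (in nonincreasing order) are [2, 2, 1].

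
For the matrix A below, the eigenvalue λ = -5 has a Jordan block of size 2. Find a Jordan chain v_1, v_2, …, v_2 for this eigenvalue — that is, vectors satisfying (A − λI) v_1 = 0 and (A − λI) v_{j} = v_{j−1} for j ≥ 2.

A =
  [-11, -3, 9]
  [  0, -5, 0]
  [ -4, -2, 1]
A Jordan chain for λ = -5 of length 2:
v_1 = (-6, 0, -4)ᵀ
v_2 = (1, 0, 0)ᵀ

Let N = A − (-5)·I. We want v_2 with N^2 v_2 = 0 but N^1 v_2 ≠ 0; then v_{j-1} := N · v_j for j = 2, …, 2.

Pick v_2 = (1, 0, 0)ᵀ.
Then v_1 = N · v_2 = (-6, 0, -4)ᵀ.

Sanity check: (A − (-5)·I) v_1 = (0, 0, 0)ᵀ = 0. ✓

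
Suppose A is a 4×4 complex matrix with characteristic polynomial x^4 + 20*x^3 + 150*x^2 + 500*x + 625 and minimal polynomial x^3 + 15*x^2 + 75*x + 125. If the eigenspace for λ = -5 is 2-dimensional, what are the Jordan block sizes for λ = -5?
Block sizes for λ = -5: [3, 1]

Step 1 — from the characteristic polynomial, algebraic multiplicity of λ = -5 is 4. From dim ker(A − (-5)·I) = 2, there are exactly 2 Jordan blocks for λ = -5.
Step 2 — from the minimal polynomial, the factor (x + 5)^3 tells us the largest block for λ = -5 has size 3.
Step 3 — with total size 4, 2 blocks, and largest block 3, the block sizes (in nonincreasing order) are [3, 1].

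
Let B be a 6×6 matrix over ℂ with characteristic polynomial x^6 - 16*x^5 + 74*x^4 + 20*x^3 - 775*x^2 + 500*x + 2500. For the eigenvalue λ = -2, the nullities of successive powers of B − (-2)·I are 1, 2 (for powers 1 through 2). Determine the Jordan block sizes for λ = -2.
Block sizes for λ = -2: [2]

From the dimensions of kernels of powers, the number of Jordan blocks of size at least j is d_j − d_{j−1} where d_j = dim ker(N^j) (with d_0 = 0). Computing the differences gives [1, 1].
The number of blocks of size exactly k is (#blocks of size ≥ k) − (#blocks of size ≥ k + 1), so the partition is: 1 block(s) of size 2.
In nonincreasing order the block sizes are [2].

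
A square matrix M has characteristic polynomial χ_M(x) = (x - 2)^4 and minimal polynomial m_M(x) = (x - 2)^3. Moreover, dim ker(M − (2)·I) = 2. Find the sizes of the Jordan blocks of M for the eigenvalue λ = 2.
Block sizes for λ = 2: [3, 1]

Step 1 — from the characteristic polynomial, algebraic multiplicity of λ = 2 is 4. From dim ker(M − (2)·I) = 2, there are exactly 2 Jordan blocks for λ = 2.
Step 2 — from the minimal polynomial, the factor (x − 2)^3 tells us the largest block for λ = 2 has size 3.
Step 3 — with total size 4, 2 blocks, and largest block 3, the block sizes (in nonincreasing order) are [3, 1].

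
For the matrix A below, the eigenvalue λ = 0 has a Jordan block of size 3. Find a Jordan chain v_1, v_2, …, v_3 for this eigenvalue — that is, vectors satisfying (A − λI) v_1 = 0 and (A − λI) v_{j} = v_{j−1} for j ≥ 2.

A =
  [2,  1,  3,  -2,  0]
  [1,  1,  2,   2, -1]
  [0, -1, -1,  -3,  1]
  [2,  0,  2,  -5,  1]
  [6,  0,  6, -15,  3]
A Jordan chain for λ = 0 of length 3:
v_1 = (1, 1, -1, 0, 0)ᵀ
v_2 = (2, 1, 0, 2, 6)ᵀ
v_3 = (1, 0, 0, 0, 0)ᵀ

Let N = A − (0)·I. We want v_3 with N^3 v_3 = 0 but N^2 v_3 ≠ 0; then v_{j-1} := N · v_j for j = 3, …, 2.

Pick v_3 = (1, 0, 0, 0, 0)ᵀ.
Then v_2 = N · v_3 = (2, 1, 0, 2, 6)ᵀ.
Then v_1 = N · v_2 = (1, 1, -1, 0, 0)ᵀ.

Sanity check: (A − (0)·I) v_1 = (0, 0, 0, 0, 0)ᵀ = 0. ✓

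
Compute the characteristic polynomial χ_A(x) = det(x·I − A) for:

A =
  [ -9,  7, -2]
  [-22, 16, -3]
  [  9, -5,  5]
x^3 - 12*x^2 + 48*x - 64

Expanding det(x·I − A) (e.g. by cofactor expansion or by noting that A is similar to its Jordan form J, which has the same characteristic polynomial as A) gives
  χ_A(x) = x^3 - 12*x^2 + 48*x - 64
which factors as (x - 4)^3. The eigenvalues (with algebraic multiplicities) are λ = 4 with multiplicity 3.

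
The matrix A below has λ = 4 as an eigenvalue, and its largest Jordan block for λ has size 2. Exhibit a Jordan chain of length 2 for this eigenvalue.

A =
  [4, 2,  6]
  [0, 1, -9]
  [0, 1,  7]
A Jordan chain for λ = 4 of length 2:
v_1 = (2, -3, 1)ᵀ
v_2 = (0, 1, 0)ᵀ

Let N = A − (4)·I. We want v_2 with N^2 v_2 = 0 but N^1 v_2 ≠ 0; then v_{j-1} := N · v_j for j = 2, …, 2.

Pick v_2 = (0, 1, 0)ᵀ.
Then v_1 = N · v_2 = (2, -3, 1)ᵀ.

Sanity check: (A − (4)·I) v_1 = (0, 0, 0)ᵀ = 0. ✓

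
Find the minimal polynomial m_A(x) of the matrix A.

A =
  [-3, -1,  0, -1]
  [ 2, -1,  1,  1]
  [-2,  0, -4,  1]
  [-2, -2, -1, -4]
x^2 + 6*x + 9

The characteristic polynomial is χ_A(x) = (x + 3)^4, so the eigenvalues are known. The minimal polynomial is
  m_A(x) = Π_λ (x − λ)^{k_λ}
where k_λ is the size of the *largest* Jordan block for λ (equivalently, the smallest k with (A − λI)^k v = 0 for every generalised eigenvector v of λ).

  λ = -3: largest Jordan block has size 2, contributing (x + 3)^2

So m_A(x) = (x + 3)^2 = x^2 + 6*x + 9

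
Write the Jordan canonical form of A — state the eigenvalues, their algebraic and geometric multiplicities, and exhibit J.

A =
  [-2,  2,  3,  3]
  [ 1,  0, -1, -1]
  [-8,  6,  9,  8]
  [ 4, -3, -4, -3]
J_3(1) ⊕ J_1(1)

The characteristic polynomial is
  det(x·I − A) = x^4 - 4*x^3 + 6*x^2 - 4*x + 1 = (x - 1)^4

Eigenvalues and multiplicities (the geometric multiplicity of λ is n − rank(A − λI), which equals the number of Jordan blocks for λ):
  λ = 1: algebraic multiplicity = 4, geometric multiplicity = 2

Determining the block sizes for each eigenvalue:
  λ = 1: with am = 4 and gm = 2, the partition is not yet determined (e.g. several partitions of 4 into 2 parts exist). Let N = A − (1)·I. Computing rank(N^1) = 2, rank(N^2) = 1, rank(N^3) = 0; the number of blocks of size ≥ j is rank(N^{j−1}) − rank(N^j), giving [2, 1, 1]. So we have 1 block(s) of size 3, 1 block(s) of size 1 → block sizes [3, 1]

Assembling the blocks gives a Jordan form
J =
  [1, 1, 0, 0]
  [0, 1, 1, 0]
  [0, 0, 1, 0]
  [0, 0, 0, 1]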